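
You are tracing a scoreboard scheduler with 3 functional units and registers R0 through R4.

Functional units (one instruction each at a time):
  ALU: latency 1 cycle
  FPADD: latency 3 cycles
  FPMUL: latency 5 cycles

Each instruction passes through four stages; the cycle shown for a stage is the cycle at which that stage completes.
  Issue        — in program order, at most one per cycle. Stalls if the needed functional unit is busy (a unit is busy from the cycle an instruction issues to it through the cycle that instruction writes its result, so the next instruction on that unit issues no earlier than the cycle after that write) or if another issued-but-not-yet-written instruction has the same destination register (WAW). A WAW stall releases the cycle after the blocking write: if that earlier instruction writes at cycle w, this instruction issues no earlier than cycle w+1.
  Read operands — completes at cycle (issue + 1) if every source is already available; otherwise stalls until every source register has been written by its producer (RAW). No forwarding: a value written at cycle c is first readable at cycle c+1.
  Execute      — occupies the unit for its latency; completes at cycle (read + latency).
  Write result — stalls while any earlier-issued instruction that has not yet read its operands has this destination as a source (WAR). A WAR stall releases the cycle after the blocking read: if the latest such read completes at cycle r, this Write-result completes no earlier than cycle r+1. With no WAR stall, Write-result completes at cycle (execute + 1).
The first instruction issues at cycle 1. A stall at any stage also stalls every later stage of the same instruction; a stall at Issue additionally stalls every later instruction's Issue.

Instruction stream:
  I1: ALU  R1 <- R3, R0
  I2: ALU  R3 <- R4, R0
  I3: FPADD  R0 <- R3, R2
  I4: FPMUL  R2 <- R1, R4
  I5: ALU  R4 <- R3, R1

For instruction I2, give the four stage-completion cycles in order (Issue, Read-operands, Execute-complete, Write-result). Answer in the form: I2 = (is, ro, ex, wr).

I2 = (5, 6, 7, 8)

I1  is:1  ro:2  ex:3  wr:4
I2  is:5  ro:6  ex:7  wr:8  — struct: ALU busy until I1 writes@4
I3  is:6  ro:9  ex:12  wr:13  — RAW R3: wait I2 write@8
I4  is:7  ro:8  ex:13  wr:14
I5  is:9  ro:10  ex:11  wr:12  — struct: ALU busy until I2 writes@8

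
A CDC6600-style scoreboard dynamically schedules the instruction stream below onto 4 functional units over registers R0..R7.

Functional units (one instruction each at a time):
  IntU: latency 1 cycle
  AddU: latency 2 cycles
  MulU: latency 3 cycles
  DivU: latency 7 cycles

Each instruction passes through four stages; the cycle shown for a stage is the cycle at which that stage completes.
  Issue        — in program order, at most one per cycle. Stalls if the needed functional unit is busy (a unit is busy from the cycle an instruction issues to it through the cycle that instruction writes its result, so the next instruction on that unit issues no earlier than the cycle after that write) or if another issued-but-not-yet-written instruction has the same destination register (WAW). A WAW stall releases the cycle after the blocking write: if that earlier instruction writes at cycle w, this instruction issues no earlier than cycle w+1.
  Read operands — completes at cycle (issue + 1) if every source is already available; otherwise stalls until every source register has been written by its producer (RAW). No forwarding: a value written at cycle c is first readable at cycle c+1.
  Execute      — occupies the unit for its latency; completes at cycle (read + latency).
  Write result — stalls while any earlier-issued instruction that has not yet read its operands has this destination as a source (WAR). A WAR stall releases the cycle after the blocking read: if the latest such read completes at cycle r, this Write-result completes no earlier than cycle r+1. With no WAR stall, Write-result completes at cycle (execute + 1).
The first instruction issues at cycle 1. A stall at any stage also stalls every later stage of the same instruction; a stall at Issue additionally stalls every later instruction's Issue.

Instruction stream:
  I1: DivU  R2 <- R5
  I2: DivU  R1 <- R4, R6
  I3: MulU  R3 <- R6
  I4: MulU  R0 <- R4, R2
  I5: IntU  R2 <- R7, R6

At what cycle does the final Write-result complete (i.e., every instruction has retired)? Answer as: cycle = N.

I1: IS=1 RO=2 EX=9 WR=10
I2: IS=11 RO=12 EX=19 WR=20  [struct: DivU busy until I1 writes@10]
I3: IS=12 RO=13 EX=16 WR=17
I4: IS=18 RO=19 EX=22 WR=23  [struct: MulU busy until I3 writes@17]
I5: IS=19 RO=20 EX=21 WR=22

cycle = 23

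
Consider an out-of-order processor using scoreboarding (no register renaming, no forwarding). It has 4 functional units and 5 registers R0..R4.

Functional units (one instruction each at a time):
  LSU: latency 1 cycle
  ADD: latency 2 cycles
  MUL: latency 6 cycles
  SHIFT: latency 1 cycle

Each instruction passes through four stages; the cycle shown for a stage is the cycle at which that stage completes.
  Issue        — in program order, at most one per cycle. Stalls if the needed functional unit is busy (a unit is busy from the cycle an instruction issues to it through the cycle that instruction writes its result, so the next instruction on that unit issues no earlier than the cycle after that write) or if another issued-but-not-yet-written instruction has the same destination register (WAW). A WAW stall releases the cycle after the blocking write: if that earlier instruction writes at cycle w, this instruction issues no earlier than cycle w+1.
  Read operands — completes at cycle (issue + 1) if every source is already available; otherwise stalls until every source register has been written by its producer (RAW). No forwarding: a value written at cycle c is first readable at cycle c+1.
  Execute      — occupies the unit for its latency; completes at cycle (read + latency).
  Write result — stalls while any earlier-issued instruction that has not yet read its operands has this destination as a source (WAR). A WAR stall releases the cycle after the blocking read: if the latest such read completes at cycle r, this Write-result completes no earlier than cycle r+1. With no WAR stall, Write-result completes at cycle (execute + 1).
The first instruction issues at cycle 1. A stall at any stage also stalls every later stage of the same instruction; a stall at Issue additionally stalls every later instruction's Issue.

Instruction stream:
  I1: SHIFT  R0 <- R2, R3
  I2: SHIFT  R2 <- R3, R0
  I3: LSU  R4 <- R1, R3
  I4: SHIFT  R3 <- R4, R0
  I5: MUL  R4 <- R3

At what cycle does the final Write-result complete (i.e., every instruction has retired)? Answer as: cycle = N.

  I1 | 1 | 2 | 3 | 4
  I2 | 5 | 6 | 7 | 8   struct: SHIFT busy until I1 writes@4
  I3 | 6 | 7 | 8 | 9
  I4 | 9 | 10 | 11 | 12   struct: SHIFT busy until I2 writes@8
  I5 | 10 | 13 | 19 | 20   RAW R3: wait I4 write@12

cycle = 20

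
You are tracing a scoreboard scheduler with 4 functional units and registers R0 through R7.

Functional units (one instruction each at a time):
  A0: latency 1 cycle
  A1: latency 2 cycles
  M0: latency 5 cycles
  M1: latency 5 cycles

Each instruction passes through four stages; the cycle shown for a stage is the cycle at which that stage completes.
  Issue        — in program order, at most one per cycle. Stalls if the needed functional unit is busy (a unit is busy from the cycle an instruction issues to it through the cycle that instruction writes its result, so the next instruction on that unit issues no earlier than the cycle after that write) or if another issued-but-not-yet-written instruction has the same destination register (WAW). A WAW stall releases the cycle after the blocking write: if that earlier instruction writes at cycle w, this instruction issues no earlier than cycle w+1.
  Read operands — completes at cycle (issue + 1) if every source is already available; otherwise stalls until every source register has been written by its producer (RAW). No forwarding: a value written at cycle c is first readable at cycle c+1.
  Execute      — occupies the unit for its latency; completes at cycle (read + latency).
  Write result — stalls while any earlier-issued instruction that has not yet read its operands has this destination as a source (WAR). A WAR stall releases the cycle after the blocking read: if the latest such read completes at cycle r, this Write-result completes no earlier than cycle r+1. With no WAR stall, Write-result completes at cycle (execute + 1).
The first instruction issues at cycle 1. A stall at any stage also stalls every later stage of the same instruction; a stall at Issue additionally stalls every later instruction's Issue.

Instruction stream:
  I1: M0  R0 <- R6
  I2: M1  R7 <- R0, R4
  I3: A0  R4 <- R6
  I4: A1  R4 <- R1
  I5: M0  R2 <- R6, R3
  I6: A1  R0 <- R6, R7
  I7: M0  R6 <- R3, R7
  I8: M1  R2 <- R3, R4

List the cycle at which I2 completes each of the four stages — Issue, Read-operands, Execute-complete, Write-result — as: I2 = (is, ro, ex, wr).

cycle 1: I1 issues→M0
cycle 2: I1 reads · I2 issues→M1
cycle 3: I3 issues→A0
cycle 4: I3 reads
cycle 5: I3 exec-done
cycle 7: I1 exec-done
cycle 8: I1 writes R0
cycle 9: I2 reads
cycle 10: I3 writes R4
cycle 11: I4 issues→A1
cycle 12: I4 reads · I5 issues→M0
cycle 13: I5 reads
cycle 14: I2 exec-done · I4 exec-done
cycle 15: I2 writes R7 · I4 writes R4
cycle 16: I6 issues→A1
cycle 17: I6 reads
cycle 18: I5 exec-done
cycle 19: I5 writes R2 · I6 exec-done
cycle 20: I6 writes R0 · I7 issues→M0
cycle 21: I7 reads · I8 issues→M1
cycle 22: I8 reads
cycle 26: I7 exec-done
cycle 27: I7 writes R6 · I8 exec-done
cycle 28: I8 writes R2

I2 = (2, 9, 14, 15)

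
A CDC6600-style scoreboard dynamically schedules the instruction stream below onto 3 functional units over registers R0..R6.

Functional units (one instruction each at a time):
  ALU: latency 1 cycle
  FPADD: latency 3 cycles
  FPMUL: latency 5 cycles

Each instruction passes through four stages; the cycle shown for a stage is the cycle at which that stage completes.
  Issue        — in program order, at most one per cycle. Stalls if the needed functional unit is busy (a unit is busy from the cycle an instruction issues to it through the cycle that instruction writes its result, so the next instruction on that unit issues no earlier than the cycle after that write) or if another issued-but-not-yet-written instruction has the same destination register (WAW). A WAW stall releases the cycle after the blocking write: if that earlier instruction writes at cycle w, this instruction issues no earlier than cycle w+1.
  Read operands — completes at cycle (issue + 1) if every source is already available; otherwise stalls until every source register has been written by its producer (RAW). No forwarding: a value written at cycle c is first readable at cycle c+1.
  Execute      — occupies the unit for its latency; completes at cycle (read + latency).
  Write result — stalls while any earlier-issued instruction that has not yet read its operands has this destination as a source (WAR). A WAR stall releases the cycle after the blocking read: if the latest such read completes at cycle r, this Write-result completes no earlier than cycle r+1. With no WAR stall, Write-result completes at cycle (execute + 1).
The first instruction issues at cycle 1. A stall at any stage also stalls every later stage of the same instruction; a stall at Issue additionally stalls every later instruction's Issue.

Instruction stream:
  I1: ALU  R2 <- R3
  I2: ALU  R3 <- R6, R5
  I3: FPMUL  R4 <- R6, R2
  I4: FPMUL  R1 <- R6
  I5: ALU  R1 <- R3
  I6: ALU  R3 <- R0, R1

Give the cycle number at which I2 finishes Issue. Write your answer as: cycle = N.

cycle = 5

t=1  I1→ALU
t=2  I1 RO
t=3  I1 EX
t=4  I1 WR R2
t=5  I2→ALU
t=6  I2 RO | I3→FPMUL
t=7  I2 EX | I3 RO
t=8  I2 WR R3
t=12  I3 EX
t=13  I3 WR R4
t=14  I4→FPMUL
t=15  I4 RO
t=20  I4 EX
t=21  I4 WR R1
t=22  I5→ALU
t=23  I5 RO
t=24  I5 EX
t=25  I5 WR R1
t=26  I6→ALU
t=27  I6 RO
t=28  I6 EX
t=29  I6 WR R3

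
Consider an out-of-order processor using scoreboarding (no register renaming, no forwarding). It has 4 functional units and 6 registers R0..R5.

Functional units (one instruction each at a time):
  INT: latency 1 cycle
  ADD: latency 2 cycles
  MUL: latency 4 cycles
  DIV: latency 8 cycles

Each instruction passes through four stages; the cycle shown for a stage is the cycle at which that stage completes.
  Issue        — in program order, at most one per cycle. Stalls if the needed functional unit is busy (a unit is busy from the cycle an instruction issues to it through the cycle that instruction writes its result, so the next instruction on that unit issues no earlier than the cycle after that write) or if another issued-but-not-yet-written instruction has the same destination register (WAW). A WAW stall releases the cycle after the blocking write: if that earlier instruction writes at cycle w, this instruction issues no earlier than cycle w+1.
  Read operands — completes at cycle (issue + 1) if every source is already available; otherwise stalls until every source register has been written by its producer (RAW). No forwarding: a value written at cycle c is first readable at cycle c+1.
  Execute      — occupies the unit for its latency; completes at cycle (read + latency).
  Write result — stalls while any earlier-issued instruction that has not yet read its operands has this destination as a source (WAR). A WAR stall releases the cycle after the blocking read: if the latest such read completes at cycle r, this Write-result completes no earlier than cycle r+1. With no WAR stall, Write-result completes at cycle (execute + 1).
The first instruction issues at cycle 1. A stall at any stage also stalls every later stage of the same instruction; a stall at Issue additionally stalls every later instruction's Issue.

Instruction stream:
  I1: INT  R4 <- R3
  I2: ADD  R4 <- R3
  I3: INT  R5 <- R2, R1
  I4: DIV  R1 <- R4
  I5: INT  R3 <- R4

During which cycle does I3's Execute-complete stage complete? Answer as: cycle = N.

cycle = 8

cycle 1: I1 dispatched to INT
cycle 2: I1 operands ready
cycle 3: I1 complete
cycle 4: R4←I1
cycle 5: I2 dispatched to ADD
cycle 6: I2 operands ready | I3 dispatched to INT
cycle 7: I3 operands ready | I4 dispatched to DIV
cycle 8: I2 complete | I3 complete
cycle 9: R4←I2 | R5←I3
cycle 10: I4 operands ready | I5 dispatched to INT
cycle 11: I5 operands ready
cycle 12: I5 complete
cycle 13: R3←I5
cycle 18: I4 complete
cycle 19: R1←I4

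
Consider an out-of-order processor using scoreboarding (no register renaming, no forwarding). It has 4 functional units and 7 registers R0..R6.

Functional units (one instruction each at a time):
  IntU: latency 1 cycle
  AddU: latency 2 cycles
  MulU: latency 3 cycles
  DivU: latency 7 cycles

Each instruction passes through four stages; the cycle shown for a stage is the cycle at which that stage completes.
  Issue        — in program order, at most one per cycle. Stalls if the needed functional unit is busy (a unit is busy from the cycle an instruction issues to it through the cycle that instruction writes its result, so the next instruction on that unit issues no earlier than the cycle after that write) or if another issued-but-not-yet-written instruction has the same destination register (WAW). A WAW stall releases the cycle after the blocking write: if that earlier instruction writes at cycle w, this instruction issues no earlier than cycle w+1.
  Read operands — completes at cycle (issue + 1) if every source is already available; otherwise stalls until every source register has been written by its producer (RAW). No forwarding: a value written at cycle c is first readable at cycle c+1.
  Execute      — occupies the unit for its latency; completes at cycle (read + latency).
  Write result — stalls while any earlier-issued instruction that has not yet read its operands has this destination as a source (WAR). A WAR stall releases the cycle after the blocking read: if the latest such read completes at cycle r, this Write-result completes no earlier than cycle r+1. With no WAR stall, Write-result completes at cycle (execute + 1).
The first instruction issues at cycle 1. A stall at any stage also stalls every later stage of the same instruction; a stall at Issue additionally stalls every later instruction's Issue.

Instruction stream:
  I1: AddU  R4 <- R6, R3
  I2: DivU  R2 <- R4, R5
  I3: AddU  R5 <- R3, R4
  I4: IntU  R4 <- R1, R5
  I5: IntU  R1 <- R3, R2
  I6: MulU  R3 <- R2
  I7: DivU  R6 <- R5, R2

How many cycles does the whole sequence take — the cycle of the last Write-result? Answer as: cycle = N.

cycle = 25

I1 -> (1, 2, 4, 5)
I2 -> (2, 6, 13, 14)  // RAW R4: wait I1 write@5
I3 -> (6, 7, 9, 10)  // struct: AddU busy until I1 writes@5
I4 -> (7, 11, 12, 13)  // RAW R5: wait I3 write@10
I5 -> (14, 15, 16, 17)  // struct: IntU busy until I4 writes@13
I6 -> (15, 16, 19, 20)
I7 -> (16, 17, 24, 25)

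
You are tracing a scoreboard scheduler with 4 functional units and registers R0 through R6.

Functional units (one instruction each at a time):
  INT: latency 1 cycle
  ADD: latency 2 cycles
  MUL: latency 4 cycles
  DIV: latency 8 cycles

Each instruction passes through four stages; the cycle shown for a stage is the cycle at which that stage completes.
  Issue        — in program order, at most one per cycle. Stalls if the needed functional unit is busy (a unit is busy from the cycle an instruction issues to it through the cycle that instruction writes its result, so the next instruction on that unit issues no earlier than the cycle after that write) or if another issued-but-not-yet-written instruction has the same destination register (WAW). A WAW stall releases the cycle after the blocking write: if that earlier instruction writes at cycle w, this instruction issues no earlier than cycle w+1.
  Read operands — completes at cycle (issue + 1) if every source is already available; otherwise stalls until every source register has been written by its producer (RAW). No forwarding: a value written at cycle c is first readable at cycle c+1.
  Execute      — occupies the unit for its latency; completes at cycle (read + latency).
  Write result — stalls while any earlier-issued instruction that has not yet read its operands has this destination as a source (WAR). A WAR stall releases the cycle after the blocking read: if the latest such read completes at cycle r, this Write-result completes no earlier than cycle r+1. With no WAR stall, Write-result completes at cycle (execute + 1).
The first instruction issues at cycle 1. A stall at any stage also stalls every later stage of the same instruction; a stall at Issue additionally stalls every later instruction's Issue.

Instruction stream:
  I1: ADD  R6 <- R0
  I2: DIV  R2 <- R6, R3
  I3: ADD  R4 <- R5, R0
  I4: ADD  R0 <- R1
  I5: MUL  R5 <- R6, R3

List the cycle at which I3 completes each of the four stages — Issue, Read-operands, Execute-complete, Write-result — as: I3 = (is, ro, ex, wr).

c1: issue I1 (ADD)
c2: I1 read-ops, issue I2 (DIV)
c4: I1 finished on ADD
c5: I1→R6
c6: I2 read-ops, issue I3 (ADD)
c7: I3 read-ops
c9: I3 finished on ADD
c10: I3→R4
c11: issue I4 (ADD)
c12: I4 read-ops, issue I5 (MUL)
c13: I5 read-ops
c14: I2 finished on DIV, I4 finished on ADD
c15: I2→R2, I4→R0
c17: I5 finished on MUL
c18: I5→R5

I3 = (6, 7, 9, 10)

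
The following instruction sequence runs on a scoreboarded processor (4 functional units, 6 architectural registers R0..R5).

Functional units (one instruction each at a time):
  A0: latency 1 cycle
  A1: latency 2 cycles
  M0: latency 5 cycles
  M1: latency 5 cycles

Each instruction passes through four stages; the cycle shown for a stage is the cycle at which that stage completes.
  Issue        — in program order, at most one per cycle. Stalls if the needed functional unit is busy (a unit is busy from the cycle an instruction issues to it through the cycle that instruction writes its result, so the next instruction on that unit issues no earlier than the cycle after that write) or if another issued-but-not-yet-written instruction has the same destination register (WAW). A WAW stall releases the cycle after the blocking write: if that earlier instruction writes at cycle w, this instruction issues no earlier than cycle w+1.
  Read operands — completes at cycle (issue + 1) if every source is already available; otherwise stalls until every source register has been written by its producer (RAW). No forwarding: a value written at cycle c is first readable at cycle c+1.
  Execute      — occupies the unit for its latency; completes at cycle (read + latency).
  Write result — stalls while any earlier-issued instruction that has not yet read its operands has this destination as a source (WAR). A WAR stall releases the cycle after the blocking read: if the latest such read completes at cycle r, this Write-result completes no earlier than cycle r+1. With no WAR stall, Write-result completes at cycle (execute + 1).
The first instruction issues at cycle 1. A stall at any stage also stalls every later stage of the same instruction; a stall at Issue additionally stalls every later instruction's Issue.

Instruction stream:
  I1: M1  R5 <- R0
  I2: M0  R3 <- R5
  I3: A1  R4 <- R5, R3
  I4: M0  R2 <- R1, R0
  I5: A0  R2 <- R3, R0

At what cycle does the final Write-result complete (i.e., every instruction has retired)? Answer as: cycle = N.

[I1] 1/2/7/8
[I2] 2/9/14/15  (RAW R5: wait I1 write@8)
[I3] 3/16/18/19  (RAW R3: wait I2 write@15)
[I4] 16/17/22/23  (struct: M0 busy until I2 writes@15)
[I5] 24/25/26/27  (WAW R2: wait I4 write@23)

cycle = 27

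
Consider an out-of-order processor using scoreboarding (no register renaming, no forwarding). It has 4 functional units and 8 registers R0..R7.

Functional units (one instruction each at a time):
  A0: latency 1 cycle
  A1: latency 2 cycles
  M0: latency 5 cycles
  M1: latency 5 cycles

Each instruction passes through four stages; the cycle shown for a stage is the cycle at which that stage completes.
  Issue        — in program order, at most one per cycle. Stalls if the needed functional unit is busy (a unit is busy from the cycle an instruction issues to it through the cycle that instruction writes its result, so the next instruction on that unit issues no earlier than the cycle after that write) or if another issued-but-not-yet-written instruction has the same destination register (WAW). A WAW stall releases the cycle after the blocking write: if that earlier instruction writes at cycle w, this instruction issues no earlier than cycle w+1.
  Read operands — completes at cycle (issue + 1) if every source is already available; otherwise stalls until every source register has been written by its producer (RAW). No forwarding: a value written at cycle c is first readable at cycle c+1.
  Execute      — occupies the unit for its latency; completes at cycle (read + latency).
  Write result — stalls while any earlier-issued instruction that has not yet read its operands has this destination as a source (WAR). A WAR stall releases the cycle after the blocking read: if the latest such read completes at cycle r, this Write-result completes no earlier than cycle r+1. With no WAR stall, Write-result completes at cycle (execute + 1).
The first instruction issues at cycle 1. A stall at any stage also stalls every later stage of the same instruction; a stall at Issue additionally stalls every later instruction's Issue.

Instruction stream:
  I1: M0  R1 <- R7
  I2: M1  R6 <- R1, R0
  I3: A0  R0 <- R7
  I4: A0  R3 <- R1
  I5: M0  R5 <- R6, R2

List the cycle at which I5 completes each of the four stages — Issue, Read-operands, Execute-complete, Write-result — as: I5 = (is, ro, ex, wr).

I5 = (12, 16, 21, 22)

1) issue 1, read 2, done 7, write 8
2) issue 2, read 9, done 14, write 15  <RAW R1: wait I1 write@8>
3) issue 3, read 4, done 5, write 10  <WAR R0: wait I2 read@9>
4) issue 11, read 12, done 13, write 14  <struct: A0 busy until I3 writes@10>
5) issue 12, read 16, done 21, write 22  <RAW R6: wait I2 write@15>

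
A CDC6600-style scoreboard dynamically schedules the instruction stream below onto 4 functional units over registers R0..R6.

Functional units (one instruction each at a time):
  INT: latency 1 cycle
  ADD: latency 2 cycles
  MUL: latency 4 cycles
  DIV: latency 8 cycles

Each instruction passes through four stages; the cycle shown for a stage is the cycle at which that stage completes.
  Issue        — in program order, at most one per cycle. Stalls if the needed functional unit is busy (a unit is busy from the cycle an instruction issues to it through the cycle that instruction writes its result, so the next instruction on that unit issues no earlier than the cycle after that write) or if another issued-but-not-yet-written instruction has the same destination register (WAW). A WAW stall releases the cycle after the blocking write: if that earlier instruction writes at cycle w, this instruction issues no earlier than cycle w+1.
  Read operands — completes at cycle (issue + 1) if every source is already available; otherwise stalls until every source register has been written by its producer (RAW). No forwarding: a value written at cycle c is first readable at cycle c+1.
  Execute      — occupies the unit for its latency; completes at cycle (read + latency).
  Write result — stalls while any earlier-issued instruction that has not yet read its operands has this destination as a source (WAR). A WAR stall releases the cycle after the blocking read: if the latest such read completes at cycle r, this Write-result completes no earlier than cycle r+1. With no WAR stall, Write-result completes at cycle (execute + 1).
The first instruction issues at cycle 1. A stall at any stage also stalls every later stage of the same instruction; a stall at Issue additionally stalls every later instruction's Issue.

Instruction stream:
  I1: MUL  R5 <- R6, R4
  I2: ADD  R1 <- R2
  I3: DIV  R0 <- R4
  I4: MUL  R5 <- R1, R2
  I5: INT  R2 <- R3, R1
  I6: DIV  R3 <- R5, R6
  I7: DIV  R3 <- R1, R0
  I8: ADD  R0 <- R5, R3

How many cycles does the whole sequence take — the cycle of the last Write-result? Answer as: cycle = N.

[1] I1 issues→MUL
[2] I1 reads; I2 issues→ADD
[3] I2 reads; I3 issues→DIV
[4] I3 reads
[5] I2 exec-done
[6] I1 exec-done; I2 writes R1
[7] I1 writes R5
[8] I4 issues→MUL
[9] I4 reads; I5 issues→INT
[10] I5 reads
[11] I5 exec-done
[12] I3 exec-done; I5 writes R2
[13] I3 writes R0; I4 exec-done
[14] I4 writes R5; I6 issues→DIV
[15] I6 reads
[23] I6 exec-done
[24] I6 writes R3
[25] I7 issues→DIV
[26] I7 reads; I8 issues→ADD
[34] I7 exec-done
[35] I7 writes R3
[36] I8 reads
[38] I8 exec-done
[39] I8 writes R0

cycle = 39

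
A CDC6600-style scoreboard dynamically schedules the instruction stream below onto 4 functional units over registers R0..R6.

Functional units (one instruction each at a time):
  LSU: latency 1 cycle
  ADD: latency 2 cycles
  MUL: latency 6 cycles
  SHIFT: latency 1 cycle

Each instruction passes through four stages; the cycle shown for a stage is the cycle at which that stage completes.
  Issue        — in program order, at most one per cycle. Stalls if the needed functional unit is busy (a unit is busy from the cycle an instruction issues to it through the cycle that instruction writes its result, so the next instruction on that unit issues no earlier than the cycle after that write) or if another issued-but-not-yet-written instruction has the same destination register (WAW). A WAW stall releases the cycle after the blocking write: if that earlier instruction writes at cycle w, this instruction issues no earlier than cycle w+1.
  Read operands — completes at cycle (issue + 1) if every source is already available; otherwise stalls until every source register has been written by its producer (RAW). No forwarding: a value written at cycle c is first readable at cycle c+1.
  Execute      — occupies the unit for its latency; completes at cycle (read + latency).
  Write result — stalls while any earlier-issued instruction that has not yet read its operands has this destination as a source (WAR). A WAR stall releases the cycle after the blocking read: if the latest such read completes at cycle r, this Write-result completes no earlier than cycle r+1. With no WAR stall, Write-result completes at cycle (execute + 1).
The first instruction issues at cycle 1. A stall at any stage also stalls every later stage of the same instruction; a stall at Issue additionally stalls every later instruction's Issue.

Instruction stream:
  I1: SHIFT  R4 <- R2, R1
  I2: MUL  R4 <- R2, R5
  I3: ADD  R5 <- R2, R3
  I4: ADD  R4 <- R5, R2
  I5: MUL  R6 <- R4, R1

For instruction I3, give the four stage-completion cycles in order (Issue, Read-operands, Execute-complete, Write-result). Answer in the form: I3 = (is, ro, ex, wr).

1) issue 1, read 2, done 3, write 4
2) issue 5, read 6, done 12, write 13  <WAW R4: wait I1 write@4>
3) issue 6, read 7, done 9, write 10
4) issue 14, read 15, done 17, write 18  <WAW R4: wait I2 write@13>
5) issue 15, read 19, done 25, write 26  <RAW R4: wait I4 write@18>

I3 = (6, 7, 9, 10)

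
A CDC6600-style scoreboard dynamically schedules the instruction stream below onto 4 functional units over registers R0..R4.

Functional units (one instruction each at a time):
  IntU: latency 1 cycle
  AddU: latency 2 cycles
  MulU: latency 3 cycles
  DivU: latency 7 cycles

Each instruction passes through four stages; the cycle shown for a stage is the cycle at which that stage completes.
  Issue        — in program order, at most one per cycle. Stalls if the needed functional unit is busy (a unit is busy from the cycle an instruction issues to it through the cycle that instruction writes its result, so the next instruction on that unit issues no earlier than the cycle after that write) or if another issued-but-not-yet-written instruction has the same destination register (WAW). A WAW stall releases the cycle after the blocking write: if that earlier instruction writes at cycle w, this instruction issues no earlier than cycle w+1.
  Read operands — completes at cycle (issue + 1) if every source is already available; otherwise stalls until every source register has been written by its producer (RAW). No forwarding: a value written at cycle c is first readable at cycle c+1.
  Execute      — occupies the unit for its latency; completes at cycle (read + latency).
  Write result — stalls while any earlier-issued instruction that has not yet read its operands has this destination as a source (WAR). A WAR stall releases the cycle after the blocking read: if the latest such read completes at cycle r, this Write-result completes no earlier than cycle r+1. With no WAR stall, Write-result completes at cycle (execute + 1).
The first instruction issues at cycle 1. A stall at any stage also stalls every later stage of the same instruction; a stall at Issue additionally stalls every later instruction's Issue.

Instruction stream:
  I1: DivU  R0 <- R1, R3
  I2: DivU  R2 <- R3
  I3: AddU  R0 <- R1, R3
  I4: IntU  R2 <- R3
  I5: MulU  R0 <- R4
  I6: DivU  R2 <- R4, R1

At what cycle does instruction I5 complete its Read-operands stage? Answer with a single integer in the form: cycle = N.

cycle = 23

[1] I1→DivU
[2] I1 RO
[9] I1 EX
[10] I1 WR R0
[11] I2→DivU
[12] I2 RO; I3→AddU
[13] I3 RO
[15] I3 EX
[16] I3 WR R0
[19] I2 EX
[20] I2 WR R2
[21] I4→IntU
[22] I4 RO; I5→MulU
[23] I4 EX; I5 RO
[24] I4 WR R2
[25] I6→DivU
[26] I5 EX; I6 RO
[27] I5 WR R0
[33] I6 EX
[34] I6 WR R2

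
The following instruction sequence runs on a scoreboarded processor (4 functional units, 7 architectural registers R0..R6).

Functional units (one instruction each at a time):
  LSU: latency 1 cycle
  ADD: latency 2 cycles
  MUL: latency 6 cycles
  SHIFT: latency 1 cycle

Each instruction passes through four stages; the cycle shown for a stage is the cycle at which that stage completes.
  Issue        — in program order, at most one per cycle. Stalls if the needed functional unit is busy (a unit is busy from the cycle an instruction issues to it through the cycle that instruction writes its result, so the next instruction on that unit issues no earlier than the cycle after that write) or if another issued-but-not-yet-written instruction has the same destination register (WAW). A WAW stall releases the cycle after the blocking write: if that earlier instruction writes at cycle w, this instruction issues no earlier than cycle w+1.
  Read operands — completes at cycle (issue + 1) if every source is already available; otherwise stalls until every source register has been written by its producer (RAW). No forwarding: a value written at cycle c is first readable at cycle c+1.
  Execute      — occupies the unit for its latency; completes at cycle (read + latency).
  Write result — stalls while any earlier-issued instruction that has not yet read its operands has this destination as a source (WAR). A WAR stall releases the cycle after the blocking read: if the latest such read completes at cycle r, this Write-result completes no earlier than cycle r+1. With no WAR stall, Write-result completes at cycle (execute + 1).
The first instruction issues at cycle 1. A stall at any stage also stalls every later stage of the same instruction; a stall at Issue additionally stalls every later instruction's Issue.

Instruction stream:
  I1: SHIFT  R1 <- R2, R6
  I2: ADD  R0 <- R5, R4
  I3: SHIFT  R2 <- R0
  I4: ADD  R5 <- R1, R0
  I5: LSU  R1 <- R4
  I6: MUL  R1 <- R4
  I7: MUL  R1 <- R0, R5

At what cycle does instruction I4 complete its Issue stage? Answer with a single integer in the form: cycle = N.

cycle = 7

[1] issue I1 (SHIFT)
[2] I1 read-ops · issue I2 (ADD)
[3] I1 finished on SHIFT · I2 read-ops
[4] I1→R1
[5] I2 finished on ADD · issue I3 (SHIFT)
[6] I2→R0
[7] I3 read-ops · issue I4 (ADD)
[8] I3 finished on SHIFT · I4 read-ops · issue I5 (LSU)
[9] I3→R2 · I5 read-ops
[10] I4 finished on ADD · I5 finished on LSU
[11] I4→R5 · I5→R1
[12] issue I6 (MUL)
[13] I6 read-ops
[19] I6 finished on MUL
[20] I6→R1
[21] issue I7 (MUL)
[22] I7 read-ops
[28] I7 finished on MUL
[29] I7→R1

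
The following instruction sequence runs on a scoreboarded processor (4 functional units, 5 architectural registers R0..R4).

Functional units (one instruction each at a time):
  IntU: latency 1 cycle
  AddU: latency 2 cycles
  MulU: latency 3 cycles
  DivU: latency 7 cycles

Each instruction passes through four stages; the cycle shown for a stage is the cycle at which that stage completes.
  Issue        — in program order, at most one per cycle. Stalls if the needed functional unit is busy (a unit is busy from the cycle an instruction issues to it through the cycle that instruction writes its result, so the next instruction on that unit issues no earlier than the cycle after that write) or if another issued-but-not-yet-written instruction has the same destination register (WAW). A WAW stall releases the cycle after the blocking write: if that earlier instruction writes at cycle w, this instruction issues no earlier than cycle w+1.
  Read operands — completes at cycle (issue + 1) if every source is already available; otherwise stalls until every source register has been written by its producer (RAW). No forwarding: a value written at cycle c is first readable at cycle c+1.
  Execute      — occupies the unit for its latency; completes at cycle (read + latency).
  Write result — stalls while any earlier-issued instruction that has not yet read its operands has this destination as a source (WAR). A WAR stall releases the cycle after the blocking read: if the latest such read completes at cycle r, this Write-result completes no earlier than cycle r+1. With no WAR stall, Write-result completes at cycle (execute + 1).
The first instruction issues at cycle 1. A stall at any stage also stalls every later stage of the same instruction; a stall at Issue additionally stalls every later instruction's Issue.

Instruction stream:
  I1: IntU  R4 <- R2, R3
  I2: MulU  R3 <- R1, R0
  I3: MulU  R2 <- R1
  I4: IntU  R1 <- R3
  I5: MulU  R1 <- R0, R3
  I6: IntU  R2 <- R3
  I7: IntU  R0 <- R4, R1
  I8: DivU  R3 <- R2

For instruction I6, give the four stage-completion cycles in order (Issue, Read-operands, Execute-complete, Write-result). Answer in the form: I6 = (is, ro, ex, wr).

I6 = (15, 16, 17, 18)

I1 -> (1, 2, 3, 4)
I2 -> (2, 3, 6, 7)
I3 -> (8, 9, 12, 13)  // struct: MulU busy until I2 writes@7
I4 -> (9, 10, 11, 12)
I5 -> (14, 15, 18, 19)  // struct: MulU busy until I3 writes@13
I6 -> (15, 16, 17, 18)
I7 -> (19, 20, 21, 22)  // struct: IntU busy until I6 writes@18
I8 -> (20, 21, 28, 29)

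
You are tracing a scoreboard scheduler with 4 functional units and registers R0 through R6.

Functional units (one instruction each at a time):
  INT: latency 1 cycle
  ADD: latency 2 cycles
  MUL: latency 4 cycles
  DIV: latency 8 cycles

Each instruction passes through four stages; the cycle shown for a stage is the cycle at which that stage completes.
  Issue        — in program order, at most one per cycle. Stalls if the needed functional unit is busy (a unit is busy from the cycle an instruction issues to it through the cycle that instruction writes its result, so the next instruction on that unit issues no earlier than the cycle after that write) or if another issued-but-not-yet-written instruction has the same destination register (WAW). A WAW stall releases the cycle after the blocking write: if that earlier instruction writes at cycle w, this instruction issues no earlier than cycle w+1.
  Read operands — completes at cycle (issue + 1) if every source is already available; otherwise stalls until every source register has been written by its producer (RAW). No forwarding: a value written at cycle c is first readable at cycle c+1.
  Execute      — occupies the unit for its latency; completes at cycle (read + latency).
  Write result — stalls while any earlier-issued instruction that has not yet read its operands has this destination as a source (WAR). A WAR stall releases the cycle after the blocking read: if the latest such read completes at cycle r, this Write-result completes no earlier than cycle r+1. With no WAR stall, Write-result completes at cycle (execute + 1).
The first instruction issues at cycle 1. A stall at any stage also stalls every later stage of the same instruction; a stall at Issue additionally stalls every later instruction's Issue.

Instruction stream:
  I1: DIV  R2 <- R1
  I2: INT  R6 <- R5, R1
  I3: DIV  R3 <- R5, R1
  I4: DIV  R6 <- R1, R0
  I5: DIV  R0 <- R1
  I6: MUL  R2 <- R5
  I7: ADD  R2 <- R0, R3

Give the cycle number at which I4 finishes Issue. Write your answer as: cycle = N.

c1: I1→DIV
c2: I1 RO · I2→INT
c3: I2 RO
c4: I2 EX
c5: I2 WR R6
c10: I1 EX
c11: I1 WR R2
c12: I3→DIV
c13: I3 RO
c21: I3 EX
c22: I3 WR R3
c23: I4→DIV
c24: I4 RO
c32: I4 EX
c33: I4 WR R6
c34: I5→DIV
c35: I5 RO · I6→MUL
c36: I6 RO
c40: I6 EX
c41: I6 WR R2
c42: I7→ADD
c43: I5 EX
c44: I5 WR R0
c45: I7 RO
c47: I7 EX
c48: I7 WR R2

cycle = 23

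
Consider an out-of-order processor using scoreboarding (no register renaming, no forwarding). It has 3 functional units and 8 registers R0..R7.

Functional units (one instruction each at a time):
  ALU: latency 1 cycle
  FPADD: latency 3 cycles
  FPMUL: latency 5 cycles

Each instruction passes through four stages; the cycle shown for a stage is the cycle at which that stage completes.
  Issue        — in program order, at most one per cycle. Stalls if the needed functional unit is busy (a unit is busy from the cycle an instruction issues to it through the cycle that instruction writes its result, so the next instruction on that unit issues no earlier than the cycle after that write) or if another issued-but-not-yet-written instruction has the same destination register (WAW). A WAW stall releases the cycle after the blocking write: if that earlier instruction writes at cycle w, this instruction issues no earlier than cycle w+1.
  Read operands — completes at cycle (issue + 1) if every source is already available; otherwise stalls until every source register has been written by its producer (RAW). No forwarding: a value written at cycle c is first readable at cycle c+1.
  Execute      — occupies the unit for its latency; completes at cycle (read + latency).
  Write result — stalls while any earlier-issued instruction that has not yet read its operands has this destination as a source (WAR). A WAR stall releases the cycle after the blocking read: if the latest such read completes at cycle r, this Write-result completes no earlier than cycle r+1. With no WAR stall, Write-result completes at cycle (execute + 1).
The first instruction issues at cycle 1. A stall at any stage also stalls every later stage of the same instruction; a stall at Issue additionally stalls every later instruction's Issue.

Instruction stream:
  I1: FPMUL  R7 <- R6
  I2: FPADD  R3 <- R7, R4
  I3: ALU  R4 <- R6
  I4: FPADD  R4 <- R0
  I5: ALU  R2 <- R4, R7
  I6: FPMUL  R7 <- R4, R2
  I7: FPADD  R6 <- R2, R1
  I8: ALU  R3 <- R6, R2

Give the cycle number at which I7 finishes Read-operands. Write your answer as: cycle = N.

cycle = 23

[1] issue I1 (FPMUL)
[2] I1 read-ops, issue I2 (FPADD)
[3] issue I3 (ALU)
[4] I3 read-ops
[5] I3 finished on ALU
[7] I1 finished on FPMUL
[8] I1→R7
[9] I2 read-ops
[10] I3→R4
[12] I2 finished on FPADD
[13] I2→R3
[14] issue I4 (FPADD)
[15] I4 read-ops, issue I5 (ALU)
[16] issue I6 (FPMUL)
[18] I4 finished on FPADD
[19] I4→R4
[20] I5 read-ops, issue I7 (FPADD)
[21] I5 finished on ALU
[22] I5→R2
[23] I6 read-ops, I7 read-ops, issue I8 (ALU)
[26] I7 finished on FPADD
[27] I7→R6
[28] I6 finished on FPMUL, I8 read-ops
[29] I6→R7, I8 finished on ALU
[30] I8→R3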